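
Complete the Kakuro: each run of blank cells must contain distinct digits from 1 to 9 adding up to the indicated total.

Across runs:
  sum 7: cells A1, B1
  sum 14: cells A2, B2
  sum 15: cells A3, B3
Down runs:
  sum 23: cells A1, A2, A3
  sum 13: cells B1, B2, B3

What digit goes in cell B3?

7

23 in 3 cells must be {6,8,9}.
The 7 across and the 23 down share only 6, so A1 = 6.
B1 = 7 − 6 = 1 completes the 7 across.
Nothing is forced directly, so branch on A2, whose candidates are 8 or 9. If A2 = 8: then B2 would have to be in {6} for the 14 across but in {3,4,5,7,8,9} for the 13 down — contradiction. So A2 = 9.
B2 = 14 − 9 = 5 completes the 14 across.
A3 = 23 − 15 = 8 completes the 23 down.
B3 = 15 − 8 = 7 completes the 15 across.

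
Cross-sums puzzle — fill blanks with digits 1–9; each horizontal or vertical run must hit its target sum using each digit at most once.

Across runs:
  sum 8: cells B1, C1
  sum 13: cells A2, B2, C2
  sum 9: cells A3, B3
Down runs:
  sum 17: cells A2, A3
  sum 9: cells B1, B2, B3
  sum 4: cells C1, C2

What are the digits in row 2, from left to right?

17 in 2 cells must be {8,9}; 4 in 2 cells must be {1,3}.
The 9 across and the 17 down share only 8, so A3 = 8.
B3 = 9 − 8 = 1 completes the 9 across.
A2 = 17 − 8 = 9 completes the 17 down.
B2 = 3: the only remaining digit allowed by both the 13 across and the 9 down.
C2 = 13 − 12 = 1 completes the 13 across.
B1 = 9 − 4 = 5 completes the 9 down.
C1 = 8 − 5 = 3 completes the 8 across.

9 3 1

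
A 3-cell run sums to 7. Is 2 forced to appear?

The only way to make 7 from 3 distinct digits is {1,2,4}, which contains 2.

Yes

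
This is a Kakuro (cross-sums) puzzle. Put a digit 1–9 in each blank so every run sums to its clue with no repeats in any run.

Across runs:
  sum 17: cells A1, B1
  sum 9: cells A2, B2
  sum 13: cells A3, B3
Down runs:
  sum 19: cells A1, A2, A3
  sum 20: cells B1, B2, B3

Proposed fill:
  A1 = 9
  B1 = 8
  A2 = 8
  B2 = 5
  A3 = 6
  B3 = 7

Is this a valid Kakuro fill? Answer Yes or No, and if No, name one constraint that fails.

No — the down run A1–A3 sums to 23, not 19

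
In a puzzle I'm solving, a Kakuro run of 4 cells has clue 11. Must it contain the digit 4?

The only way to make 11 from 4 distinct digits is {1,2,3,5}, which does not contain 4.

No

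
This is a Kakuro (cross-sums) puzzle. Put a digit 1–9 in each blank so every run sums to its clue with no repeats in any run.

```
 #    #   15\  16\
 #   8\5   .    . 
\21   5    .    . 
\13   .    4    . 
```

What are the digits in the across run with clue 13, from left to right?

R2C2 = 9: the only remaining digit allowed by both the 21 across and the 15 down.
R2C3 = 21 − 14 = 7 completes the 21 across.
R3C1 = 8 − 5 = 3 completes the 8 down.
R3C3 = 13 − 7 = 6 completes the 13 across.
R1C2 = 15 − 13 = 2 completes the 15 down.
R1C3 = 5 − 2 = 3 completes the 5 across.

3, 4, 6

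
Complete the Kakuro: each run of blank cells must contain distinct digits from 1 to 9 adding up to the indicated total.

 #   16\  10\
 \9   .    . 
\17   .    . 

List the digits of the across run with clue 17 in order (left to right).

17 in 2 cells must be {8,9}; 16 in 2 cells must be {7,9}.
The 9 across and the 16 down share only 7, so R1C1 = 7.
R1C2 = 9 − 7 = 2 completes the 9 across.
R2C1 = 16 − 7 = 9 completes the 16 down.
R2C2 = 17 − 9 = 8 completes the 17 across.

9 8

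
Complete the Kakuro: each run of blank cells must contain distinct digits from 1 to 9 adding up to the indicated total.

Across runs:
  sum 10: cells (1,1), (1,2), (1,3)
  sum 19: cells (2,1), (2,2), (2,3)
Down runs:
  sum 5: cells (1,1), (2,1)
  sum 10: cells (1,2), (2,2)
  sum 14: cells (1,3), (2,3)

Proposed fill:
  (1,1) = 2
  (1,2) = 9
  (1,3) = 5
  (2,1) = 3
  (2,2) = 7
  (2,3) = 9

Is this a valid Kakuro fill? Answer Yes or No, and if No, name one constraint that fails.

No — the across run (1,1)–(1,3) sums to 16, not 10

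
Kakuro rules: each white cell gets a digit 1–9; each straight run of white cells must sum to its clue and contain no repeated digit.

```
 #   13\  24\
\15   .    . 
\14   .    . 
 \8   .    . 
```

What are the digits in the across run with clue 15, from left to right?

24 in 3 cells must be {7,8,9}.
The 8 across and the 24 down share only 7, so R3C2 = 7.
R3C1 = 8 − 7 = 1 completes the 8 across.
Nothing is forced directly, so branch on R1C2, whose candidates are 8 or 9. If R1C2 = 9: then R1C1 would have to be in {6} for the 15 across but in {3,4,5,7,8,9} for the 13 down — contradiction. So R1C2 = 8.
R1C1 = 15 − 8 = 7 completes the 15 across.
R2C1 = 13 − 8 = 5 completes the 13 down.
R2C2 = 14 − 5 = 9 completes the 14 across.

7, 8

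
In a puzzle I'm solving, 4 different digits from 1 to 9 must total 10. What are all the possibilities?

4 distinct digits from 1–9 sum between 10 and 30.
Only one set works: {1,2,3,4}.

{1,2,3,4}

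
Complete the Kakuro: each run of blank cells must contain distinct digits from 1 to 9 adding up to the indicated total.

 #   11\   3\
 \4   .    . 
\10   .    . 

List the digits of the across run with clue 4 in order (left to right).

4 in 2 cells must be {1,3}; 3 in 2 cells must be {1,2}.
The 4 across and the 11 down share only 3, so R1C1 = 3.
R1C2 = 4 − 3 = 1 completes the 4 across.
R2C1 = 11 − 3 = 8 completes the 11 down.
R2C2 = 10 − 8 = 2 completes the 10 across.

3 1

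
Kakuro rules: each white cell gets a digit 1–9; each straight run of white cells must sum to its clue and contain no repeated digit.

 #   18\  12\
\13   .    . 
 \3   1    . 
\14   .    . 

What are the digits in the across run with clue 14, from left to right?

3 in 2 cells must be {1,2}.
R2C2 = 3 − 1 = 2 completes the 3 across.
No cell is forced outright now. R1C1 can only be 8 or 9 (the digits allowed by both its 13 across and its 18 down). If R1C1 = 8: then R1C2 would have to be in {5} for the 13 across but in {1,3,4,6,7,9} for the 12 down — contradiction. So R1C1 = 9.
R1C2 = 13 − 9 = 4 completes the 13 across.
R3C1 = 18 − 10 = 8 completes the 18 down.
R3C2 = 14 − 8 = 6 completes the 14 across.

8 6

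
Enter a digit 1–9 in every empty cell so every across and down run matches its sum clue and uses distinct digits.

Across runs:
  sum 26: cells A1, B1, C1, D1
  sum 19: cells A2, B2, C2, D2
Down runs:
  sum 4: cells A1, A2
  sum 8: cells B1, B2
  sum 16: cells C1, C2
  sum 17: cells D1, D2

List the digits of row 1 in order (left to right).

4 in 2 cells must be {1,3}; 16 in 2 cells must be {7,9}; 17 in 2 cells must be {8,9}.
Only 3 fits A1 under both its across sum 26 and down sum 4.
Given what's placed, B1 must be 6 to fit the 26 across and 8 down.
C1 = 9: the only remaining digit allowed by both the 26 across and the 16 down.
D1 = 26 − 18 = 8 completes the 26 across.

3 6 9 8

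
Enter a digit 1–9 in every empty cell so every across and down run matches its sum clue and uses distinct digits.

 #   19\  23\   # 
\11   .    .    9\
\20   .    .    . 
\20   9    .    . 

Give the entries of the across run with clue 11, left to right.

23 in 3 cells must be {6,8,9}.
Nothing is forced directly, so branch on R3C2, whose candidates are 6 or 8. If R3C2 = 8: that forces R3C3 = 3, R2C3 = 6, after which R2C1 would have to be in {5,9} for the 20 across but in {2,3,4,6,7,8} for the 19 down — contradiction. So R3C2 = 6.
R3C3 = 20 − 15 = 5 completes the 20 across.
R2C3 = 9 − 5 = 4 completes the 9 down.
R2C1 = 7: the only remaining digit allowed by both the 20 across and the 19 down.
R2C2 = 20 − 11 = 9 completes the 20 across.
R1C1 = 19 − 16 = 3 completes the 19 down.
R1C2 = 11 − 3 = 8 completes the 11 across.

3 8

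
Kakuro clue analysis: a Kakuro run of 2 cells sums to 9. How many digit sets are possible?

4

2 distinct digits from 1–9 sum between 3 and 17.
Enumerating: {1,8}, {2,7}, {3,6}, {4,5}.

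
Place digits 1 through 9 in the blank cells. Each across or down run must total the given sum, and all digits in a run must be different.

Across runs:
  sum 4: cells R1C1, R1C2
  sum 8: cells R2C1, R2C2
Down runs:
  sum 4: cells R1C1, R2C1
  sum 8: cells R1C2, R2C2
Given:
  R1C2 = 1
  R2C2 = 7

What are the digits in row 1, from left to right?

3, 1

4 in 2 cells must be {1,3}.
R1C1 = 4 − 1 = 3 completes the 4 across.
R2C1 = 8 − 7 = 1 completes the 8 across.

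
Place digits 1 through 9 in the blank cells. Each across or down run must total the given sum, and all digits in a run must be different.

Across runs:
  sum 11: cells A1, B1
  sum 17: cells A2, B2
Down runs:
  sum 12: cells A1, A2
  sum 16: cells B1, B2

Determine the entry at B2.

9

17 in 2 cells must be {8,9}; 16 in 2 cells must be {7,9}.
The 17 across and the 16 down share only 9, so B2 = 9.
B1 = 16 − 9 = 7 completes the 16 down.
A2 = 17 − 9 = 8 completes the 17 across.
A1 = 11 − 7 = 4 completes the 11 across.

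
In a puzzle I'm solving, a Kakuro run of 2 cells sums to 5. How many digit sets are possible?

2 distinct digits from 1–9 sum between 3 and 17.
Enumerating: {1,4}, {2,3}.

2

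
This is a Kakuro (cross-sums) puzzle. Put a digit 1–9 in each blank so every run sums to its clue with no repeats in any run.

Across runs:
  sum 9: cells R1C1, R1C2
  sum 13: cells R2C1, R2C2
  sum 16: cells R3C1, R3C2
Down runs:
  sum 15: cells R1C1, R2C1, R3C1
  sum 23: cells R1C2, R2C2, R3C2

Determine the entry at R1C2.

6

16 in 2 cells must be {7,9}; 23 in 3 cells must be {6,8,9}.
The 16 across and the 23 down share only 9, so R3C2 = 9.
R3C1 = 16 − 9 = 7 completes the 16 across.
Nothing is forced directly, so branch on R1C2, whose candidates are 6 or 8. If R1C2 = 8: then R1C1 would have to be in {1} for the 9 across but in {2,3,5,6} for the 15 down — contradiction. So R1C2 = 6.
R1C1 = 9 − 6 = 3 completes the 9 across.
R2C1 = 15 − 10 = 5 completes the 15 down.
R2C2 = 13 − 5 = 8 completes the 13 across.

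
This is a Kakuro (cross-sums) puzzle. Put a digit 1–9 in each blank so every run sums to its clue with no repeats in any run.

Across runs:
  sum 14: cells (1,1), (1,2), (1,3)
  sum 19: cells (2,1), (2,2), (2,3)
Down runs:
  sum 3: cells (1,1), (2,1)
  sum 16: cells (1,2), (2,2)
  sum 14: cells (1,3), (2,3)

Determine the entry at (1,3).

6

3 in 2 cells must be {1,2}; 16 in 2 cells must be {7,9}.
The 19 across and the 3 down share only 2, so (2,1) = 2.
Given what's placed, (2,2) must be 9 to fit the 19 across and 16 down.
(2,3) = 19 − 11 = 8 completes the 19 across.
(1,1) = 3 − 2 = 1 completes the 3 down.
(1,2) = 16 − 9 = 7 completes the 16 down.
(1,3) = 14 − 8 = 6 completes the 14 across.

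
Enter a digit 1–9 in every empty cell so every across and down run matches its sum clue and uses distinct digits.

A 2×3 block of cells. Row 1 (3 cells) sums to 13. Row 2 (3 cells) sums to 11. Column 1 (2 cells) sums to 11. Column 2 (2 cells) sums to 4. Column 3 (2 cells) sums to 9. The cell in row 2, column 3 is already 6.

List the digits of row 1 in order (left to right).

4 in 2 cells must be {1,3}.
(1,3) = 9 − 6 = 3 completes the 9 down.
(1,2) = 1: the only remaining digit allowed by both the 13 across and the 4 down.
(2,2) = 4 − 1 = 3 completes the 4 down.
(1,1) = 13 − 4 = 9 completes the 13 across.
(2,1) = 11 − 9 = 2 completes the 11 across.

9 1 3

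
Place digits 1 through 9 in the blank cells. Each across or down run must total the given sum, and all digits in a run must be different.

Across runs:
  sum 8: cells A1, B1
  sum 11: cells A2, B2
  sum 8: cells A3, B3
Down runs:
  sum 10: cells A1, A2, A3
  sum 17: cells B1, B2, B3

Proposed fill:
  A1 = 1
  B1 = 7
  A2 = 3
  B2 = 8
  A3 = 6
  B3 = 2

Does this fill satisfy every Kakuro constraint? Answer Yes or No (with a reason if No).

Across: 1+7=8; 3+8=11; 6+2=8. Down: 1+3+6=10; 7+8+2=17. No digit repeats within any run.

Yes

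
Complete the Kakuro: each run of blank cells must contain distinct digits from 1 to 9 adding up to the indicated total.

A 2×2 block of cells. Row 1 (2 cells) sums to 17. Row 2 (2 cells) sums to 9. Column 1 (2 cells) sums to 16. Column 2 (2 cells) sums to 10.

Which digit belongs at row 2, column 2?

2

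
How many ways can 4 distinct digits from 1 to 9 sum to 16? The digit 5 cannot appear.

4 distinct digits from 1–9 sum between 10 and 30.
Dropping sets that contain 5.
Enumerating: {1,2,4,9}, {1,2,6,7}, {1,3,4,8}, {2,3,4,7}.

4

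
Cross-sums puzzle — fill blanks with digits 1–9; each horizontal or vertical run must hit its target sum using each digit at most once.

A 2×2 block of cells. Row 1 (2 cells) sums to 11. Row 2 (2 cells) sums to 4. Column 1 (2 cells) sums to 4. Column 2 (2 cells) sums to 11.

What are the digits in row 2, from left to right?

1 3

4 in 2 cells must be {1,3}.
The 11 across and the 4 down share only 3, so (1,1) = 3.
(1,2) = 11 − 3 = 8 completes the 11 across.
(2,1) = 4 − 3 = 1 completes the 4 down.
(2,2) = 4 − 1 = 3 completes the 4 across.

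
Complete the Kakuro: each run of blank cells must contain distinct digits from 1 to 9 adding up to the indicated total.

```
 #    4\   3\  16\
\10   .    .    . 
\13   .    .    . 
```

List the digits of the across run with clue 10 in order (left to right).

1 2 7

4 in 2 cells must be {1,3}; 3 in 2 cells must be {1,2}; 16 in 2 cells must be {7,9}.
The 10 across and the 16 down share only 7, so R1C3 = 7.
R2C3 = 16 − 7 = 9 completes the 16 down.
Given what's placed, R1C1 must be 1 to fit the 10 across and 4 down.
R1C2 = 10 − 8 = 2 completes the 10 across.
R2C1 = 4 − 1 = 3 completes the 4 down.
R2C2 = 13 − 12 = 1 completes the 13 across.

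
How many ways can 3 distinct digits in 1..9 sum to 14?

8

3 distinct digits from 1–9 sum between 6 and 24.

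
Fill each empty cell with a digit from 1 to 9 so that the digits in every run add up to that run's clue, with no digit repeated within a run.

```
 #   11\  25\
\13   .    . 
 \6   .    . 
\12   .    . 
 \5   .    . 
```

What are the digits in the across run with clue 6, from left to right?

11 in 4 cells must be {1,2,3,5}.
Only 5 fits R1C1 under both its across sum 13 and down sum 11.
R1C2 = 13 − 5 = 8 completes the 13 across.
Given what's placed, R3C1 must be 3 to fit the 12 across and 11 down.
R3C2 = 12 − 3 = 9 completes the 12 across.
No cell is forced outright now. R2C1 can only be 1 or 2 (the digits allowed by both its 6 across and its 11 down). If R2C1 = 2: then R2C2 would have to be in {4} for the 6 across but in {1,2,3,5,6,7} for the 25 down — contradiction. So R2C1 = 1.
R2C2 = 6 − 1 = 5 completes the 6 across.

1 5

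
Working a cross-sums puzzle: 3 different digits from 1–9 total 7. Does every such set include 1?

Yes

The only way to make 7 from 3 distinct digits is {1,2,4}, which contains 1.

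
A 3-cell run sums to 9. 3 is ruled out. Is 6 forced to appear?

Yes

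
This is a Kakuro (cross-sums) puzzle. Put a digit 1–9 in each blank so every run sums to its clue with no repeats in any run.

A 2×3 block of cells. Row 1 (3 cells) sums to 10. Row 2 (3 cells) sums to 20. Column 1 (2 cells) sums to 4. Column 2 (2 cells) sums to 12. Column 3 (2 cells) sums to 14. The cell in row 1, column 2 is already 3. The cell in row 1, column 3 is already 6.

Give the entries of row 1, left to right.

1 3 6

4 in 2 cells must be {1,3}.
(1,1) = 10 − 9 = 1 completes the 10 across.
(2,1) = 4 − 1 = 3 completes the 4 down.
(2,2) = 12 − 3 = 9 completes the 12 down.
(2,3) = 20 − 12 = 8 completes the 20 across.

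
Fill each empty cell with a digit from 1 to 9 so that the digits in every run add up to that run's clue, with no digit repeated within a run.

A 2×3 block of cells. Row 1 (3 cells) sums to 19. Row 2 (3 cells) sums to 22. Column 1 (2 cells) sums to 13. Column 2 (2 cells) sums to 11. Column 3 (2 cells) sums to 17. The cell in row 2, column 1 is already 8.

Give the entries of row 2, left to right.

8 5 9

17 in 2 cells must be {8,9}.
(1,1) = 13 − 8 = 5 completes the 13 down.
Given what's placed, (1,3) must be 8 to fit the 19 across and 17 down.
(2,3) = 17 − 8 = 9 completes the 17 down.
(1,2) = 19 − 13 = 6 completes the 19 across.
(2,2) = 22 − 17 = 5 completes the 22 across.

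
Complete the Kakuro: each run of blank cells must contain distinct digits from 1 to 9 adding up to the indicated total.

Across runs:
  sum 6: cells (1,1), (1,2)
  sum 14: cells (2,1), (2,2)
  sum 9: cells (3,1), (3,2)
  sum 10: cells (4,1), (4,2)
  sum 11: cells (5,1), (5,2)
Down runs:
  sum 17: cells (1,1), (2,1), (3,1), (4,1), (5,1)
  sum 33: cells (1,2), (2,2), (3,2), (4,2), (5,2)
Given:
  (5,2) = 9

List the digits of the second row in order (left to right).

(5,1) = 11 − 9 = 2 completes the 11 across.
No cell is forced outright now. (1,2) can only be 4 or 5 (the digits allowed by both its 6 across and its 33 down). If (1,2) = 4: then (1,1) would have to be in {2} for the 6 across but in {1,3,4,5,6,7} for the 17 down — contradiction. So (1,2) = 5.
(1,1) = 6 − 5 = 1 completes the 6 across.
(2,2) = 8: the only remaining digit allowed by both the 14 across and the 33 down.
(2,1) = 14 − 8 = 6 completes the 14 across.

6 8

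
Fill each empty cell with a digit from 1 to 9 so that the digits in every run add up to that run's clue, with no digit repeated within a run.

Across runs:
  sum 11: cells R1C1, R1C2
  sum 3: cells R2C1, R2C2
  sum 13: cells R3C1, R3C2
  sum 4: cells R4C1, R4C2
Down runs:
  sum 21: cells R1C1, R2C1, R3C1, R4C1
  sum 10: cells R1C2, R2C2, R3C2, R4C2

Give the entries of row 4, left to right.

3, 1

3 in 2 cells must be {1,2}; 4 in 2 cells must be {1,3}; 10 in 4 cells must be {1,2,3,4}.
Only 4 fits R3C2 under both its across sum 13 and down sum 10.
R3C1 = 13 − 4 = 9 completes the 13 across.
Nothing is forced directly, so branch on R1C2, whose candidates are 2 or 3. If R1C2 = 2: then R1C1 would have to be in {9} for the 11 across but in {1,2,3,4,5,6,7,8} for the 21 down — contradiction. So R1C2 = 3.
R1C1 = 11 − 3 = 8 completes the 11 across.
R2C1 = 1: the only remaining digit allowed by both the 3 across and the 21 down.
R2C2 = 3 − 1 = 2 completes the 3 across.
R4C1 = 21 − 18 = 3 completes the 21 down.
R4C2 = 4 − 3 = 1 completes the 4 across.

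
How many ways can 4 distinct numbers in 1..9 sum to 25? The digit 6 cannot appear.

3

4 distinct digits from 1–9 sum between 10 and 30.
Dropping sets that contain 6.
Enumerating: {1,7,8,9}, {3,5,8,9}, {4,5,7,9}.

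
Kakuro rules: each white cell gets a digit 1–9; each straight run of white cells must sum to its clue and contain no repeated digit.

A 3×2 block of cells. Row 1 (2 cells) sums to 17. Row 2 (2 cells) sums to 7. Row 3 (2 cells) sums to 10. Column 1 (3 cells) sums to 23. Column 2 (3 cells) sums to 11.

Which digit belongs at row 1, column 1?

17 in 2 cells must be {8,9}; 23 in 3 cells must be {6,8,9}.
The 17 across and the 11 down share only 8, so (1,2) = 8.
The 7 across and the 23 down share only 6, so (2,1) = 6.
(2,2) = 7 − 6 = 1 completes the 7 across.
(3,2) = 11 − 9 = 2 completes the 11 down.
(1,1) = 17 − 8 = 9 completes the 17 across.
(3,1) = 10 − 2 = 8 completes the 10 across.

9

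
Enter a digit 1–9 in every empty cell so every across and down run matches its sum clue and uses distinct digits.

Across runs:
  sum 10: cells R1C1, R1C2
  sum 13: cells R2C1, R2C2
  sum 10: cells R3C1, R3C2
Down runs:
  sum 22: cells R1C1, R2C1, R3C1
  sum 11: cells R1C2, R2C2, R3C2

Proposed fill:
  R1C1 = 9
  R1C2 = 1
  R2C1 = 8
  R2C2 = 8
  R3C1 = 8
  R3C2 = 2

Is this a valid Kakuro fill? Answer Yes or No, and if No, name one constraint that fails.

No — the down run R1C1–R3C1 sums to 25, not 22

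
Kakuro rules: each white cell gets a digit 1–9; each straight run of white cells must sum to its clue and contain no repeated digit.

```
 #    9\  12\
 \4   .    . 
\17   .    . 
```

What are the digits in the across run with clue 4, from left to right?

1 3

4 in 2 cells must be {1,3}; 17 in 2 cells must be {8,9}.
The 4 across and the 12 down share only 3, so R1C2 = 3.
The 17 across and the 9 down share only 8, so R2C1 = 8.
R2C2 = 17 − 8 = 9 completes the 17 across.
R1C1 = 4 − 3 = 1 completes the 4 across.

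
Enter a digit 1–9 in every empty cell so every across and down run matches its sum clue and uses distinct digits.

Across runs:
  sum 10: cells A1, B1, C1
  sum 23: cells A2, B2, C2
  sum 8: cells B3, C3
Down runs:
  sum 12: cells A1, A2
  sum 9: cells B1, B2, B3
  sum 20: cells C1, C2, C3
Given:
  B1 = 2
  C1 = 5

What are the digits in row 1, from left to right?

23 in 3 cells must be {6,8,9}.
A1 = 10 − 7 = 3 completes the 10 across.
A2 = 12 − 3 = 9 completes the 12 down.
Given what's placed, B2 must be 6 to fit the 23 across and 9 down.
C2 = 23 − 15 = 8 completes the 23 across.
B3 = 9 − 8 = 1 completes the 9 down.
C3 = 8 − 1 = 7 completes the 8 across.

3, 2, 5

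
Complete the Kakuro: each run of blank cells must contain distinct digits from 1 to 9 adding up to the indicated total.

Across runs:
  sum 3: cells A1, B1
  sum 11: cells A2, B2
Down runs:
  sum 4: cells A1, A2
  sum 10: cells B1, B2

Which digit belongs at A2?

3 in 2 cells must be {1,2}; 4 in 2 cells must be {1,3}.
The 3 across and the 4 down share only 1, so A1 = 1.
B1 = 3 − 1 = 2 completes the 3 across.
A2 = 4 − 1 = 3 completes the 4 down.
B2 = 11 − 3 = 8 completes the 11 across.

3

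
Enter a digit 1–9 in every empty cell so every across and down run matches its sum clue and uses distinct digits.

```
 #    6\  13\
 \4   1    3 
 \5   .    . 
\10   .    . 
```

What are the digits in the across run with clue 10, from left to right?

4 in 2 cells must be {1,3}; 6 in 3 cells must be {1,2,3}.
Nothing is forced directly, so branch on R2C1, whose candidates are 2 or 3. If R2C1 = 2: then R2C2 would have to be in {3} for the 5 across but in {1,2,4,6,8,9} for the 13 down — contradiction. So R2C1 = 3.
R2C2 = 5 − 3 = 2 completes the 5 across.
R3C1 = 6 − 4 = 2 completes the 6 down.
R3C2 = 10 − 2 = 8 completes the 10 across.

2 8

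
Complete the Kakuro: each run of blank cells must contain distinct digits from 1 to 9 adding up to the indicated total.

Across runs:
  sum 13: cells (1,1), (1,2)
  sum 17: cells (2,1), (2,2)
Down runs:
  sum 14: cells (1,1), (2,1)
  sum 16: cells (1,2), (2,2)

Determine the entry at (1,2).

7

17 in 2 cells must be {8,9}; 16 in 2 cells must be {7,9}.
The 17 across and the 16 down share only 9, so (2,2) = 9.
(1,2) = 16 − 9 = 7 completes the 16 down.
(2,1) = 17 − 9 = 8 completes the 17 across.
(1,1) = 13 − 7 = 6 completes the 13 across.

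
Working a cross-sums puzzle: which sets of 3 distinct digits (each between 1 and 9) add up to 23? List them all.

3 distinct digits from 1–9 sum between 6 and 24.
Only one set works: {6,8,9}.

{6,8,9}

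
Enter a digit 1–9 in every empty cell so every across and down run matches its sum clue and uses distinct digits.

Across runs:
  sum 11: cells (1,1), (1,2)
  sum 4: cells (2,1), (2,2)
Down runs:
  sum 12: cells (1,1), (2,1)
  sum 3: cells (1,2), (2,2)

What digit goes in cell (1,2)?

4 in 2 cells must be {1,3}; 3 in 2 cells must be {1,2}.
The 11 across and the 3 down share only 2, so (1,2) = 2.
The 4 across and the 12 down share only 3, so (2,1) = 3.
(2,2) = 4 − 3 = 1 completes the 4 across.
(1,1) = 11 − 2 = 9 completes the 11 across.

2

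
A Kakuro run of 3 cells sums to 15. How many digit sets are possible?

8

3 distinct digits from 1–9 sum between 6 and 24.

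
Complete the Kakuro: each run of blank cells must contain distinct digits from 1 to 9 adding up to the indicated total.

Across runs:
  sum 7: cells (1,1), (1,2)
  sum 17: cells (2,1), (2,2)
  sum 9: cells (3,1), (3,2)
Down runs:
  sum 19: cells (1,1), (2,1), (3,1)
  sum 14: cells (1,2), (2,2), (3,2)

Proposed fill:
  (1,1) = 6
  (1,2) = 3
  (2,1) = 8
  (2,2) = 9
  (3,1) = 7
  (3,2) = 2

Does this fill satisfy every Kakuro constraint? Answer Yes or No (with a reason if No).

No — the across run (1,1)–(1,2) sums to 9, not 7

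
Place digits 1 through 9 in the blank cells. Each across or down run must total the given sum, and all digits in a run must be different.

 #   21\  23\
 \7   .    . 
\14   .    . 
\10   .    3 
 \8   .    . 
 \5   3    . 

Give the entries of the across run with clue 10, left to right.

R3C1 = 10 − 3 = 7 completes the 10 across.
R5C2 = 5 − 3 = 2 completes the 5 across.
Nothing is forced directly, so branch on R2C1, whose candidates are 5 or 6 or 8. If R2C1 = 5: that forces R2C2 = 9, R4C1 = 2, after which R4C2 would have to be in {6} for the 8 across but in {1,4,5,8} for the 23 down — contradiction. If R2C1 = 6: that forces R2C2 = 8, R4C1 = 1, after which R4C2 would have to be in {7} for the 8 across but in {1,4,6,9} for the 23 down — contradiction. So R2C1 = 8.
R2C2 = 14 − 8 = 6 completes the 14 across.
No cell is forced outright now. R1C1 can only be 1 or 2 (the digits allowed by both its 7 across and its 21 down). If R1C1 = 1: then R1C2 would have to be in {6} for the 7 across but in {4,5,7,8} for the 23 down — contradiction. So R1C1 = 2.
R1C2 = 7 − 2 = 5 completes the 7 across.
R4C1 = 21 − 20 = 1 completes the 21 down.
R4C2 = 8 − 1 = 7 completes the 8 across.

7 3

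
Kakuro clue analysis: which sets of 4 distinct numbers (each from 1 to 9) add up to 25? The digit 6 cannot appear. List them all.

4 distinct digits from 1–9 sum between 10 and 30.
Dropping sets that contain 6.

{1,7,8,9}; {3,5,8,9}; {4,5,7,9}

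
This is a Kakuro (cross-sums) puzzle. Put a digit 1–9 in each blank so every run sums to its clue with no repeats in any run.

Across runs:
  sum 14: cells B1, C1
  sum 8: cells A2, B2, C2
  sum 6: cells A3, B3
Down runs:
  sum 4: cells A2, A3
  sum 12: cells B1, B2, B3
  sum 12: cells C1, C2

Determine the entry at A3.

4 in 2 cells must be {1,3}.
The 6 across and the 4 down share only 1, so A3 = 1.
B3 = 6 − 1 = 5 completes the 6 across.
B1 = 6: the only remaining digit allowed by both the 14 across and the 12 down.
C1 = 14 − 6 = 8 completes the 14 across.
A2 = 4 − 1 = 3 completes the 4 down.
B2 = 12 − 11 = 1 completes the 12 down.
C2 = 8 − 4 = 4 completes the 8 across.

1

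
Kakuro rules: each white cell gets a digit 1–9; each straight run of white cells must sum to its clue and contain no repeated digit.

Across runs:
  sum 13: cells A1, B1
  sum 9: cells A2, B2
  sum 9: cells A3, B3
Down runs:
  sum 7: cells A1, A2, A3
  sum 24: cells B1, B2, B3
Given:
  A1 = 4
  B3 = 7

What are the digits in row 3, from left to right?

7 in 3 cells must be {1,2,4}; 24 in 3 cells must be {7,8,9}.
B1 = 13 − 4 = 9 completes the 13 across.
B2 = 24 − 16 = 8 completes the 24 down.
A3 = 9 − 7 = 2 completes the 9 across.
A2 = 9 − 8 = 1 completes the 9 across.

2 7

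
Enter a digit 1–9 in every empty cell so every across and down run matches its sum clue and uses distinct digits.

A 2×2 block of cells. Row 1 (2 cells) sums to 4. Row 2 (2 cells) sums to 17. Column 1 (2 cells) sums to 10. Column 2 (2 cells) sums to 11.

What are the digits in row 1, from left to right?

1, 3

4 in 2 cells must be {1,3}; 17 in 2 cells must be {8,9}.
The 4 across and the 11 down share only 3, so (1,2) = 3.
(2,2) = 11 − 3 = 8 completes the 11 down.
(1,1) = 4 − 3 = 1 completes the 4 across.
(2,1) = 17 − 8 = 9 completes the 17 across.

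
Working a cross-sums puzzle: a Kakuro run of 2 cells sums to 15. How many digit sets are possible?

2

2 distinct digits from 1–9 sum between 3 and 17.
Enumerating: {6,9}, {7,8}.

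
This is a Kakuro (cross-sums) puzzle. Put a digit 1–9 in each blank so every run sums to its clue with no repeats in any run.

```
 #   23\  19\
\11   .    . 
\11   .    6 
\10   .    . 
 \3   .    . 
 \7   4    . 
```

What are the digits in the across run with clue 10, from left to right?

3 in 2 cells must be {1,2}.
R2C1 = 11 − 6 = 5 completes the 11 across.
R5C2 = 7 − 4 = 3 completes the 7 across.
No cell is forced outright now. R4C1 can only be 1 or 2 (the digits allowed by both its 3 across and its 23 down). If R4C1 = 1: that forces R4C2 = 2, R1C2 = 7, R3C2 = 1, after which R1C1 would have to be in {4} for the 11 across but in {6,7} for the 23 down — contradiction. So R4C1 = 2.
R4C2 = 3 − 2 = 1 completes the 3 across.
Nothing is forced directly, so branch on R1C1, whose candidates are 3 or 9. If R1C1 = 3: then R1C2 would have to be in {8} for the 11 across but in {2,4,5,7} for the 19 down — contradiction. So R1C1 = 9.
R1C2 = 11 − 9 = 2 completes the 11 across.
R3C1 = 23 − 20 = 3 completes the 23 down.
R3C2 = 10 − 3 = 7 completes the 10 across.

3 7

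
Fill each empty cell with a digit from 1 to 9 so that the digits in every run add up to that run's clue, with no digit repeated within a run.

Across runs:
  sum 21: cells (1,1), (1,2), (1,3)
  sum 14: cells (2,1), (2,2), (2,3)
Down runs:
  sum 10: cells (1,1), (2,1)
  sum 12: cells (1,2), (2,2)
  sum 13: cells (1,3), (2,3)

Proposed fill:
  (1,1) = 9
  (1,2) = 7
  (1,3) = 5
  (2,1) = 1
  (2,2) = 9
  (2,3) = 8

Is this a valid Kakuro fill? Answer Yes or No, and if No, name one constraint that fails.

No — the across run (2,1)–(2,3) sums to 18, not 14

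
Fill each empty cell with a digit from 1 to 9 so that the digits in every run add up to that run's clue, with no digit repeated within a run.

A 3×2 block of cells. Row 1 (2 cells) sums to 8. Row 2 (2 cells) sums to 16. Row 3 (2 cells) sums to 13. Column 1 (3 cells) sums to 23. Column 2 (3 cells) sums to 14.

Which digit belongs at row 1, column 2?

16 in 2 cells must be {7,9}; 23 in 3 cells must be {6,8,9}.
The 8 across and the 23 down share only 6, so (1,1) = 6.
(1,2) = 8 − 6 = 2 completes the 8 across.
Given what's placed, (2,1) must be 9 to fit the 16 across and 23 down.
(2,2) = 16 − 9 = 7 completes the 16 across.
(3,1) = 23 − 15 = 8 completes the 23 down.
(3,2) = 13 − 8 = 5 completes the 13 across.

2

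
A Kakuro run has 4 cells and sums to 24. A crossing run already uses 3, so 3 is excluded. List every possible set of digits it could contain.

{1,6,8,9}; {2,5,8,9}; {2,6,7,9}; {4,5,6,9}; {4,5,7,8}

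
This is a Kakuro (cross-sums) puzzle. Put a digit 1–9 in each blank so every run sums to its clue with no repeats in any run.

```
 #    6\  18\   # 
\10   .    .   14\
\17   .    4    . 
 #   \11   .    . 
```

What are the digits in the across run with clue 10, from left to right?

R2C1 = 5: the only remaining digit allowed by both the 17 across and the 6 down.
R2C3 = 17 − 9 = 8 completes the 17 across.
R3C3 = 14 − 8 = 6 completes the 14 down.
R1C1 = 6 − 5 = 1 completes the 6 down.
R1C2 = 10 − 1 = 9 completes the 10 across.
R3C2 = 11 − 6 = 5 completes the 11 across.

1 9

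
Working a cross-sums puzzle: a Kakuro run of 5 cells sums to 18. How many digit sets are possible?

3

5 distinct digits from 1–9 sum between 15 and 35.
Enumerating: {1,2,3,4,8}, {1,2,3,5,7}, {1,2,4,5,6}.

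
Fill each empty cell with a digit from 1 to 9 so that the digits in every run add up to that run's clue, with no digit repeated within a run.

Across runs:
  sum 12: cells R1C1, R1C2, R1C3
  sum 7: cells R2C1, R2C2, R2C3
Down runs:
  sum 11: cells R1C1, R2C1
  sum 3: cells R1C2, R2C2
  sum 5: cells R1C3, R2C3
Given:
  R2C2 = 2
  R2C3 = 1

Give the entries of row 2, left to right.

4 2 1

7 in 3 cells must be {1,2,4}; 3 in 2 cells must be {1,2}.
R1C2 = 3 − 2 = 1 completes the 3 down.
R1C3 = 5 − 1 = 4 completes the 5 down.
R2C1 = 7 − 3 = 4 completes the 7 across.
R1C1 = 12 − 5 = 7 completes the 12 across.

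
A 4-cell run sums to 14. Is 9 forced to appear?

No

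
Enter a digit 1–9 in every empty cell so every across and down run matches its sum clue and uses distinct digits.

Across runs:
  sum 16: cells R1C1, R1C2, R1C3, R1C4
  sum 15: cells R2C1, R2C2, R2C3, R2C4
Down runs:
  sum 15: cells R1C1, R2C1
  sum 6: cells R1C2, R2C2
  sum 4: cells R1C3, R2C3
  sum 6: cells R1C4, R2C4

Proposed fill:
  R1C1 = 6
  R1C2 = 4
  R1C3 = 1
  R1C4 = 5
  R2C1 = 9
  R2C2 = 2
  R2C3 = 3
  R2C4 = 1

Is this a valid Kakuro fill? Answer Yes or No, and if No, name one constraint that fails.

Yes

Across: 6+4+1+5=16; 9+2+3+1=15. Down: 6+9=15; 4+2=6; 1+3=4; 5+1=6. No digit repeats within any run.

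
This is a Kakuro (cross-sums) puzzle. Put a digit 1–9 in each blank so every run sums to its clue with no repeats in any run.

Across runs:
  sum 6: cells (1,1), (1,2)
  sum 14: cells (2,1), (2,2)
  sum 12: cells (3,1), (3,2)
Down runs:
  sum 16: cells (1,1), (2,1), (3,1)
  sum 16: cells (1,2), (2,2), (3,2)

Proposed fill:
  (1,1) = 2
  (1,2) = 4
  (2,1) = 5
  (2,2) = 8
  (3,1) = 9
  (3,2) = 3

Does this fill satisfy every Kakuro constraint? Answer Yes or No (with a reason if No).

No — the across run (2,1)–(2,2) sums to 13, not 14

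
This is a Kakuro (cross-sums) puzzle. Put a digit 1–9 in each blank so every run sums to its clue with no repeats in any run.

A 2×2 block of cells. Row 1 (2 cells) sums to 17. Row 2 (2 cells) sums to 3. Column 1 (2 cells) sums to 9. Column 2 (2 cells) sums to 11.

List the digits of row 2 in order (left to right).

17 in 2 cells must be {8,9}; 3 in 2 cells must be {1,2}.
The 17 across and the 9 down share only 8, so (1,1) = 8.
(1,2) = 17 − 8 = 9 completes the 17 across.
(2,1) = 9 − 8 = 1 completes the 9 down.
(2,2) = 3 − 1 = 2 completes the 3 across.

1 2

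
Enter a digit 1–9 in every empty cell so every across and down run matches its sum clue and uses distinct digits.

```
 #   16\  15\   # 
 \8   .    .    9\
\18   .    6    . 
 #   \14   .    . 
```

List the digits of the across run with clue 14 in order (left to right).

16 in 2 cells must be {7,9}.
R1C1 = 7: only digit in both the 8-across and 16-down candidate sets.
R1C2 = 8 − 7 = 1 completes the 8 across.
R2C1 = 16 − 7 = 9 completes the 16 down.
R2C3 = 18 − 15 = 3 completes the 18 across.
R3C2 = 15 − 7 = 8 completes the 15 down.
R3C3 = 14 − 8 = 6 completes the 14 across.

8, 6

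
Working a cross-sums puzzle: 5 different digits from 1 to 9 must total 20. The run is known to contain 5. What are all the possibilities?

5 distinct digits from 1–9 sum between 15 and 35.
Keeping only sets containing 5.

{1,2,3,5,9}; {1,2,4,5,8}; {1,3,4,5,7}; {2,3,4,5,6}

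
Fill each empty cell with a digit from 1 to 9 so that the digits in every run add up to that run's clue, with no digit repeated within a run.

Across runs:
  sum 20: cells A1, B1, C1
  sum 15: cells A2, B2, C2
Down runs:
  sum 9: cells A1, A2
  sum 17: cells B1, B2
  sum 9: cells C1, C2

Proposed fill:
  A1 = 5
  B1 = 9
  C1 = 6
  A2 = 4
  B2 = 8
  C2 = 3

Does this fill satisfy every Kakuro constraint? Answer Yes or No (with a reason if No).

Yes

Across: 5+9+6=20; 4+8+3=15. Down: 5+4=9; 9+8=17; 6+3=9. No digit repeats within any run.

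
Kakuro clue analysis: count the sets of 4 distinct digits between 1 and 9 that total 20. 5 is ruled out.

4 distinct digits from 1–9 sum between 10 and 30.
Dropping sets that contain 5.

8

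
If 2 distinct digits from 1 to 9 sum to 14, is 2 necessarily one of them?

Counterexample: {5,9} sums to 14 without using 2.

No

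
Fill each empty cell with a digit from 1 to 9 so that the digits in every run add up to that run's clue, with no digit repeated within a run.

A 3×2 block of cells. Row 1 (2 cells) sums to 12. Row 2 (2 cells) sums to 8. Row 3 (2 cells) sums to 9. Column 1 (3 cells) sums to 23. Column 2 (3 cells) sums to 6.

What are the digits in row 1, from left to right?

23 in 3 cells must be {6,8,9}; 6 in 3 cells must be {1,2,3}.
The 12 across and the 6 down share only 3, so (1,2) = 3.
The 8 across and the 23 down share only 6, so (2,1) = 6.
(2,2) = 8 − 6 = 2 completes the 8 across.
(3,1) = 8: the only remaining digit allowed by both the 9 across and the 23 down.
(3,2) = 9 − 8 = 1 completes the 9 across.
(1,1) = 12 − 3 = 9 completes the 12 across.

9 3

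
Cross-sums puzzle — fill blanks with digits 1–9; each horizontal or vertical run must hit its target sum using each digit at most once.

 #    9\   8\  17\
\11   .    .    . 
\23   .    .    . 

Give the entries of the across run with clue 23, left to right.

8 6 9

23 in 3 cells must be {6,8,9}; 17 in 2 cells must be {8,9}.
The 11 across and the 17 down share only 8, so R1C3 = 8.
The 23 across and the 8 down share only 6, so R2C2 = 6.
R2C3 = 17 − 8 = 9 completes the 17 down.
R1C2 = 8 − 6 = 2 completes the 8 down.
R2C1 = 23 − 15 = 8 completes the 23 across.
R1C1 = 11 − 10 = 1 completes the 11 across.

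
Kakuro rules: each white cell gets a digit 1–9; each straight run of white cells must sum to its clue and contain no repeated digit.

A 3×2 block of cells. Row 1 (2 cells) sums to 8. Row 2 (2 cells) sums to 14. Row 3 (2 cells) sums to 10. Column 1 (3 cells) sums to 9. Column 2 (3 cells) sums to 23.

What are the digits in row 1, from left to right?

23 in 3 cells must be {6,8,9}.
The 8 across and the 23 down share only 6, so (1,2) = 6.
(1,1) = 8 − 6 = 2 completes the 8 across.
Given what's placed, (2,1) must be 6 to fit the 14 across and 9 down.
(2,2) = 14 − 6 = 8 completes the 14 across.
(3,1) = 9 − 8 = 1 completes the 9 down.
(3,2) = 10 − 1 = 9 completes the 10 across.

2 6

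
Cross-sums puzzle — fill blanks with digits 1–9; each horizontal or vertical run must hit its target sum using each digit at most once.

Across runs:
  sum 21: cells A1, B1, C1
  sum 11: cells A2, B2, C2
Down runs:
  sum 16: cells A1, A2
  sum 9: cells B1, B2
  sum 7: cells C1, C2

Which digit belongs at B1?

16 in 2 cells must be {7,9}.
The 11 across and the 16 down share only 7, so A2 = 7.
A1 = 16 − 7 = 9 completes the 16 down.
Nothing is forced directly, so branch on B2, whose candidates are 1 or 3. If B2 = 3: then B1 would have to be in {4,5,7,8} for the 21 across but in {6} for the 9 down — contradiction. So B2 = 1.
B1 = 9 − 1 = 8 completes the 9 down.
C1 = 21 − 17 = 4 completes the 21 across.
C2 = 11 − 8 = 3 completes the 11 across.

8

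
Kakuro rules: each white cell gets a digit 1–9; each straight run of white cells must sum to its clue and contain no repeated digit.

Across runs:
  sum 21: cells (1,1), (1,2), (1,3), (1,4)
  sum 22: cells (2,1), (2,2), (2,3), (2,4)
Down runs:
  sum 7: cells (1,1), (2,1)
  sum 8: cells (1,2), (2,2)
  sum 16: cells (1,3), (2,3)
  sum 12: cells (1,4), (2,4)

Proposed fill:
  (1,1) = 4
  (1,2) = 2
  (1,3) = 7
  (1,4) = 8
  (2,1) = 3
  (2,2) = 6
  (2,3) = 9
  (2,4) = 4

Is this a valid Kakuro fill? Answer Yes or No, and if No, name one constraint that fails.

Yes

Across: 4+2+7+8=21; 3+6+9+4=22. Down: 4+3=7; 2+6=8; 7+9=16; 8+4=12. No digit repeats within any run.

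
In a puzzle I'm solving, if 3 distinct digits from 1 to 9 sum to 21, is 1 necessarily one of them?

No

Counterexample: {4,8,9} sums to 21 without using 1.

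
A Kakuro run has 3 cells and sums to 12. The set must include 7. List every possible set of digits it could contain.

3 distinct digits from 1–9 sum between 6 and 24.
Keeping only sets containing 7.

{1,4,7}; {2,3,7}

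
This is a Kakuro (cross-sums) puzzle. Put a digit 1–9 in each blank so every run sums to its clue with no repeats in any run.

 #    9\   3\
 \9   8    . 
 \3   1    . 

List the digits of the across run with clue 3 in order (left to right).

3 in 2 cells must be {1,2}.
R1C2 = 9 − 8 = 1 completes the 9 across.
R2C2 = 3 − 1 = 2 completes the 3 across.

1 2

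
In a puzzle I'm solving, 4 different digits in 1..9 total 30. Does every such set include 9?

Yes

The only way to make 30 from 4 distinct digits is {6,7,8,9}, which contains 9.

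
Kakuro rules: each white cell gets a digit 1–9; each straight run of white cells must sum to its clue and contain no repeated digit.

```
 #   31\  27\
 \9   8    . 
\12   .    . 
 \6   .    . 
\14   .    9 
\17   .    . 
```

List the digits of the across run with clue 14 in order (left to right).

5 9

17 in 2 cells must be {8,9}.
R1C2 = 9 − 8 = 1 completes the 9 across.
R4C1 = 14 − 9 = 5 completes the 14 across.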